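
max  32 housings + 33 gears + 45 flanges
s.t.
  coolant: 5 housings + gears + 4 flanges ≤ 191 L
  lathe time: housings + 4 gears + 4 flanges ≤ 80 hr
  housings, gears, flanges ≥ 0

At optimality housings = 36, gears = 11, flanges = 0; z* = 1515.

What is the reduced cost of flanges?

Both coolant and lathe time are binding at x*.
Dual feasibility on the basic columns requires 5·y_coolant + 1·y_lathe time = 32, 1·y_coolant + 4·y_lathe time = 33.
Solving: y_coolant = 5, y_lathe time = 7.
Reduced cost of flanges: c₃ − yᵀa₃ = 45 − (5·4 + 7·4) = 45 − 48 = -3.

-3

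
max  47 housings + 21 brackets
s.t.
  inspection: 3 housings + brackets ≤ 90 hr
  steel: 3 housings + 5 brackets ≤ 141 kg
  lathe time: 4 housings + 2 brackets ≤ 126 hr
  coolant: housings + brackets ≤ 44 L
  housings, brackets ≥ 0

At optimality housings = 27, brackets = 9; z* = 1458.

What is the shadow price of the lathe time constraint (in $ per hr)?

8

Check each constraint at x*: inspection 90/90 (tight); steel 126/141 (slack 15); lathe time 126/126 (tight); coolant 36/44 (slack 8).
Since steel, coolant are not tight, their duals are 0.
The binding rows give the dual system: 3·y_inspection + 4·y_lathe time = 47 and 1·y_inspection + 2·y_lathe time = 21.
Solving: y_inspection = 5, y_lathe time = 8.
Shadow price of lathe time = 8.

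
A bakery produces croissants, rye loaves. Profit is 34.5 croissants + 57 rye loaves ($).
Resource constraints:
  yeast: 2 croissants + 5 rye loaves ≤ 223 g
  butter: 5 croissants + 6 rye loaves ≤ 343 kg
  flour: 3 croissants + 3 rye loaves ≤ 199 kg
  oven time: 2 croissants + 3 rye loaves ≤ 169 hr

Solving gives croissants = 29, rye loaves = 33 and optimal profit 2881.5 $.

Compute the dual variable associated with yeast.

6

At the optimum: yeast uses 223 of 223 (binding); butter uses 343 of 343 (binding); flour uses 186 of 199 (slack = 13); oven time uses 157 of 169 (slack = 12).
Slack constraints have shadow price 0 (complementary slackness).
Dual feasibility on the basic columns requires 2·y_yeast + 5·y_butter = 34.5, 5·y_yeast + 6·y_butter = 57.
This yields shadow prices y_yeast = 6, y_butter = 4.5.
Shadow price of yeast = 6.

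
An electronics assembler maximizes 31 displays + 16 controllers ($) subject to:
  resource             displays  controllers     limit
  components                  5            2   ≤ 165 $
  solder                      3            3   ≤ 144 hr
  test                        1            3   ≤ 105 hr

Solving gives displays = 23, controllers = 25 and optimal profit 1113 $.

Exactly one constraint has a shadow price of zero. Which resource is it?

test

components: 165/165 (binding)
solder: 144/144 (binding)
test: 98/105 (slack 7)
By complementary slackness, a constraint with positive slack has shadow price 0 → test.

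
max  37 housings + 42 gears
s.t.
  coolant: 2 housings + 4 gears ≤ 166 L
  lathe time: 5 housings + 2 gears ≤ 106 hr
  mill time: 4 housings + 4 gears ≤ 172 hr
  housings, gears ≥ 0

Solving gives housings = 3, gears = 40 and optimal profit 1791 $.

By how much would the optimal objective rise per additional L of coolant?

Binding: coolant and mill time. Non-binding: lathe time (11 unused).
Slack constraints have shadow price 0 (complementary slackness).
From A_Bᵀ y = c: 2·y_coolant + 4·y_mill time = 37; 4·y_coolant + 4·y_mill time = 42.
This yields shadow prices y_coolant = 2.5, y_mill time = 8.
Shadow price of coolant = 2.5.

2.5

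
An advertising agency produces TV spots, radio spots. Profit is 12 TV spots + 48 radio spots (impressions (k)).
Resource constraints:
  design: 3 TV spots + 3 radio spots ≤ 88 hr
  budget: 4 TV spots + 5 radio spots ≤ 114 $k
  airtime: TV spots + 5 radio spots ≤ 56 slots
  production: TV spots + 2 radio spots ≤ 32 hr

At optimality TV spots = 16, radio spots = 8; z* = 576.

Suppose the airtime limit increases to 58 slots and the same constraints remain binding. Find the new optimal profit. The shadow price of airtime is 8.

592

Δb = 2, so new z* = 576 + (8)·(2) = 576 + 16 = 592.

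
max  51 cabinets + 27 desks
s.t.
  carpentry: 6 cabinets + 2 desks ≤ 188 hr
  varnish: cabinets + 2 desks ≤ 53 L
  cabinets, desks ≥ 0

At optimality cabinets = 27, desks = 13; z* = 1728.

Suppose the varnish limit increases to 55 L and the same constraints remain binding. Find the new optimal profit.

Check each constraint at x*: carpentry 188/188 (tight); varnish 53/53 (tight).
Dual feasibility on the basic columns requires 6·y_carpentry + 1·y_varnish = 51, 2·y_carpentry + 2·y_varnish = 27.
→ y_carpentry = 7.5 and y_varnish = 6.
Δz = y_varnish·Δb = 6 × (2) = 12, so new z* = 1728 + 12 = 1740.

1740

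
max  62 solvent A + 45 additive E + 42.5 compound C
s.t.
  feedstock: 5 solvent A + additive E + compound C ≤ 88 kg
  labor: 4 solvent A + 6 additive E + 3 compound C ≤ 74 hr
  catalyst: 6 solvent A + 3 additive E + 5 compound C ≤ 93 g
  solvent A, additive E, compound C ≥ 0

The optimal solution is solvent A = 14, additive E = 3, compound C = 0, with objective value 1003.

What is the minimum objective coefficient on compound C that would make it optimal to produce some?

50.5

Check each constraint at x*: feedstock 73/88 (slack 15); labor 74/74 (tight); catalyst 93/93 (tight).
Slack constraints have shadow price 0 (complementary slackness).
The binding rows give the dual system: 4·y_labor + 6·y_catalyst = 62 and 6·y_labor + 3·y_catalyst = 45.
This yields shadow prices y_labor = 3.5, y_catalyst = 8.
compound C enters the basis when its profit ≥ yᵀa₃ = 3.5·3 + 8·5 = 50.5.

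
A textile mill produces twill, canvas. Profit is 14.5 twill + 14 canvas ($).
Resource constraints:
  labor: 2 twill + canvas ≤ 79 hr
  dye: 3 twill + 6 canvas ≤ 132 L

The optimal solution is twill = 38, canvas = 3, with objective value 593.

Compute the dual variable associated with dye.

1.5

Check each constraint at x*: labor 79/79 (tight); dye 132/132 (tight).
Dual feasibility on the basic columns requires 2·y_labor + 3·y_dye = 14.5, 1·y_labor + 6·y_dye = 14.
This yields shadow prices y_labor = 5, y_dye = 1.5.
Shadow price of dye = 1.5.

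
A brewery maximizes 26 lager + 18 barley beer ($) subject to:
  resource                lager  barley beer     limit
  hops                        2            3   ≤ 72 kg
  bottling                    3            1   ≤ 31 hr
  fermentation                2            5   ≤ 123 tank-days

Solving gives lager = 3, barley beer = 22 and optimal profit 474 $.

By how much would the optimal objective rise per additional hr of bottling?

6

Binding: hops and bottling. Non-binding: fermentation (7 unused).
By complementary slackness, y = 0 for the non-binding constraint.
The binding rows give the dual system: 2·y_hops + 3·y_bottling = 26 and 3·y_hops + 1·y_bottling = 18.
→ y_hops = 4 and y_bottling = 6.
Shadow price of bottling = 6.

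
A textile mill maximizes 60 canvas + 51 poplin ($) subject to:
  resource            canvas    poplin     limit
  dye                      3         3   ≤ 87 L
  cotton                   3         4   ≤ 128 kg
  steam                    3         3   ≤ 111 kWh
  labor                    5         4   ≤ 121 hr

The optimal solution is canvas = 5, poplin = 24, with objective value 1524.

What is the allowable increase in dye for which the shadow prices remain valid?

3.75

Binding constraints: dye, labor. The basis is B = [[3,3],[5,4]] with det -3.
Per unit increase in dye, x* moves by d = (-1.3333, 1.6667).
The basis stays optimal until canvas reaches 0; allowable increase = 3.75 L.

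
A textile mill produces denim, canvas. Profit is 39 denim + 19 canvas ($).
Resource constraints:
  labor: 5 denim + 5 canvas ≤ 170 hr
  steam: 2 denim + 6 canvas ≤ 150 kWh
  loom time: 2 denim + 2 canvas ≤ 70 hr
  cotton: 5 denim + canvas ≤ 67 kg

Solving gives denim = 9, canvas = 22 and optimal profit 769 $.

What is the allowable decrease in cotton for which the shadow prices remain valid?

Binding constraints: steam, cotton. The basis is B = [[2,6],[5,1]] with det -28.
Per unit decrease in cotton, x* moves by d = (-0.2143, 0.0714).
The basis stays optimal until denim reaches 0; allowable decrease = 42 kg.

42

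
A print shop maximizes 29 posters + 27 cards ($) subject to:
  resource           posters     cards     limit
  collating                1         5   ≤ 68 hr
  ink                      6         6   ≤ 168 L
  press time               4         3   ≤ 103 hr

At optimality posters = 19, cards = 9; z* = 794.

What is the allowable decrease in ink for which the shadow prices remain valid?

Binding constraints: ink, press time. The basis is B = [[6,6],[4,3]] with det -6.
Per unit decrease in ink, x* moves by d = (0.5, -0.6667).
The basis stays optimal until cards reaches 0; allowable decrease = 13.5 L.

13.5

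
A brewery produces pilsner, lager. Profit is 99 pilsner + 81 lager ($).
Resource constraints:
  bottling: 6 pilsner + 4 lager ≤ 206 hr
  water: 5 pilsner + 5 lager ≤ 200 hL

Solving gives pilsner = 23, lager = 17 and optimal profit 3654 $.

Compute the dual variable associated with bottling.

9

Check each constraint at x*: bottling 206/206 (tight); water 200/200 (tight).
Dual feasibility on the basic columns requires 6·y_bottling + 5·y_water = 99, 4·y_bottling + 5·y_water = 81.
→ y_bottling = 9 and y_water = 9.
Shadow price of bottling = 9.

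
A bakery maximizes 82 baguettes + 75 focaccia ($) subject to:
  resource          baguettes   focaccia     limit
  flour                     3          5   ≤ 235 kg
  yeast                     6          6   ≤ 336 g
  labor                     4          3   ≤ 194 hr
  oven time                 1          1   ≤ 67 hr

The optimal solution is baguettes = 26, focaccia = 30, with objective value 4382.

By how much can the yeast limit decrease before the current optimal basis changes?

Binding constraints: yeast, labor. The basis is B = [[6,6],[4,3]] with det -6.
Per unit decrease in yeast, x* moves by d = (0.5, -0.6667).
The basis stays optimal until focaccia reaches 0; allowable decrease = 45 g.

45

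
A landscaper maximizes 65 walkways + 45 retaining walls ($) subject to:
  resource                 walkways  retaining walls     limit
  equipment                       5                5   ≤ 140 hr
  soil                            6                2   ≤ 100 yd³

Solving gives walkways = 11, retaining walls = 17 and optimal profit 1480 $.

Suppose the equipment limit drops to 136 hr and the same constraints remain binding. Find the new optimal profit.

Check each constraint at x*: equipment 140/140 (tight); soil 100/100 (tight).
The binding rows give the dual system: 5·y_equipment + 6·y_soil = 65 and 5·y_equipment + 2·y_soil = 45.
Solving: y_equipment = 7, y_soil = 5.
Δz = y_equipment·Δb = 7 × (-4) = -28, so new z* = 1480 − 28 = 1452.

1452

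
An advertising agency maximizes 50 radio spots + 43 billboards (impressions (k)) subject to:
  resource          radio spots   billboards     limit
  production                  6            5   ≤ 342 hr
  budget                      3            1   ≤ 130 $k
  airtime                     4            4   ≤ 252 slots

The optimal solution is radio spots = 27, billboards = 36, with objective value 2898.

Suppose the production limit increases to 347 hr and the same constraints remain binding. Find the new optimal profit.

2933

Binding: production and airtime. Non-binding: budget (13 unused).
By complementary slackness, y = 0 for the non-binding constraint.
The binding rows give the dual system: 6·y_production + 4·y_airtime = 50 and 5·y_production + 4·y_airtime = 43.
→ y_production = 7 and y_airtime = 2.
Δz = y_production·Δb = 7 × (5) = 35, so new z* = 2898 + 35 = 2933.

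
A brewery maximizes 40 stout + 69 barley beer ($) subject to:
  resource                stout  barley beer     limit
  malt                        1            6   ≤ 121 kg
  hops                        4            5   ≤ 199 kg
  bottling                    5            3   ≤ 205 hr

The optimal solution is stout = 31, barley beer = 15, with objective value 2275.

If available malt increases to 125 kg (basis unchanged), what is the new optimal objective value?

2291

At the optimum: malt uses 121 of 121 (binding); hops uses 199 of 199 (binding); bottling uses 200 of 205 (slack = 5).
Slack constraints have shadow price 0 (complementary slackness).
Dual feasibility on the basic columns requires 1·y_malt + 4·y_hops = 40, 6·y_malt + 5·y_hops = 69.
Solving: y_malt = 4, y_hops = 9.
Δz = y_malt·Δb = 4 × (4) = 16, so new z* = 2275 + 16 = 2291.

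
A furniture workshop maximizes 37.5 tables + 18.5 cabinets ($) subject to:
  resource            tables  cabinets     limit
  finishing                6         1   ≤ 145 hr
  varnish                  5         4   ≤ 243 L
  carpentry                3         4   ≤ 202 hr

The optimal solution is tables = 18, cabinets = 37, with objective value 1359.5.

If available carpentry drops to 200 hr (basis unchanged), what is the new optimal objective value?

1352.5

Binding: finishing and carpentry. Non-binding: varnish (5 unused).
Slack constraints have shadow price 0 (complementary slackness).
Dual feasibility on the basic columns requires 6·y_finishing + 3·y_carpentry = 37.5, 1·y_finishing + 4·y_carpentry = 18.5.
Solving: y_finishing = 4.5, y_carpentry = 3.5.
Δz = y_carpentry·Δb = 3.5 × (-2) = -7, so new z* = 1359.5 − 7 = 1352.5.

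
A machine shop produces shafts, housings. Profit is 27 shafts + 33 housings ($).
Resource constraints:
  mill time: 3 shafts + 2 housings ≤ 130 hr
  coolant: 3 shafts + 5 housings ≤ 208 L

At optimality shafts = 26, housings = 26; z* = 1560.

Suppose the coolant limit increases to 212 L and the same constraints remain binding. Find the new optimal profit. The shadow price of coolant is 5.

Δb = 4, so new z* = 1560 + (5)·(4) = 1560 + 20 = 1580.

1580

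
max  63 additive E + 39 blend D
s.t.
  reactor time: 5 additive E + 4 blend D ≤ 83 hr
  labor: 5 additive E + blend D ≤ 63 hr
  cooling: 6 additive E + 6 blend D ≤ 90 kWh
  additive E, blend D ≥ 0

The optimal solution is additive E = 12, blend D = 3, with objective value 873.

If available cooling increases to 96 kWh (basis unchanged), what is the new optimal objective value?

Check each constraint at x*: reactor time 72/83 (slack 11); labor 63/63 (tight); cooling 90/90 (tight).
Since reactor time is not tight, its dual is 0.
Dual feasibility on the basic columns requires 5·y_labor + 6·y_cooling = 63, 1·y_labor + 6·y_cooling = 39.
This yields shadow prices y_labor = 6, y_cooling = 5.5.
Δz = y_cooling·Δb = 5.5 × (6) = 33, so new z* = 873 + 33 = 906.

906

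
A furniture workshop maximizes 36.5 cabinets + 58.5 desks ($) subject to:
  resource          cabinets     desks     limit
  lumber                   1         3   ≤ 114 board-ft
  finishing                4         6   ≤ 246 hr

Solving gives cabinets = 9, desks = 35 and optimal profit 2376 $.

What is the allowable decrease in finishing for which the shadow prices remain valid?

18

Binding constraints: lumber, finishing. The basis is B = [[1,3],[4,6]] with det -6.
Per unit decrease in finishing, x* moves by d = (-0.5, 0.1667).
The basis stays optimal until cabinets reaches 0; allowable decrease = 18 hr.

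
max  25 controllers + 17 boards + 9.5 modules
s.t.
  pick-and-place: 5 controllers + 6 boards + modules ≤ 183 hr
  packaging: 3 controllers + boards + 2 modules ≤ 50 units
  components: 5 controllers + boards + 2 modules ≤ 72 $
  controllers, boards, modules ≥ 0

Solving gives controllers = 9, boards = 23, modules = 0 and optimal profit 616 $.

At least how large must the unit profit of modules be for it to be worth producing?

Binding: pick-and-place and packaging. Non-binding: components (4 unused).
By complementary slackness, y = 0 for the non-binding constraint.
Dual feasibility on the basic columns requires 5·y_pick-and-place + 3·y_packaging = 25, 6·y_pick-and-place + 1·y_packaging = 17.
This yields shadow prices y_pick-and-place = 2, y_packaging = 5.
modules enters the basis when its profit ≥ yᵀa₃ = 2·1 + 5·2 = 12.

12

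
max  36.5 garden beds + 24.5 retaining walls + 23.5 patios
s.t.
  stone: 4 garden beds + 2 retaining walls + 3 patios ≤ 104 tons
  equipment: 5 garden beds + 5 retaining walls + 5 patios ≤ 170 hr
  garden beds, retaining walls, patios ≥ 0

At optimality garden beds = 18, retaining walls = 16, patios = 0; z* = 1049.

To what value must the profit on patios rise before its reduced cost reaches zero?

Check each constraint at x*: stone 104/104 (tight); equipment 170/170 (tight).
The binding rows give the dual system: 4·y_stone + 5·y_equipment = 36.5 and 2·y_stone + 5·y_equipment = 24.5.
This yields shadow prices y_stone = 6, y_equipment = 2.5.
patios enters the basis when its profit ≥ yᵀa₃ = 6·3 + 2.5·5 = 30.5.

30.5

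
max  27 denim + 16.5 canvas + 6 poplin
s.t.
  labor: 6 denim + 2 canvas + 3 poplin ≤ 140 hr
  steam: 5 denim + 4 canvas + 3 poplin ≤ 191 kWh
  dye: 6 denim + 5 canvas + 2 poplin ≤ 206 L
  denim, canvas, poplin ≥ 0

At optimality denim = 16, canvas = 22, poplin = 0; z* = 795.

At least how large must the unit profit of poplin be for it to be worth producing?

11

At the optimum: labor uses 140 of 140 (binding); steam uses 168 of 191 (slack = 23); dye uses 206 of 206 (binding).
Slack constraints have shadow price 0 (complementary slackness).
Dual feasibility on the basic columns requires 6·y_labor + 6·y_dye = 27, 2·y_labor + 5·y_dye = 16.5.
→ y_labor = 2 and y_dye = 2.5.
poplin enters the basis when its profit ≥ yᵀa₃ = 2·3 + 2.5·2 = 11.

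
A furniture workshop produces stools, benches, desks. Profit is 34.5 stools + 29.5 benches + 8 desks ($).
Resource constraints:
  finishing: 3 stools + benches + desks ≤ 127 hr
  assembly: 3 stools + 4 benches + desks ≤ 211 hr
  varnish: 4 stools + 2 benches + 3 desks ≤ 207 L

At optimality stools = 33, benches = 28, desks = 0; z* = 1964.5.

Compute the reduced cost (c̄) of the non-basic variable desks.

Binding: finishing and assembly. Non-binding: varnish (19 unused).
Slack constraints have shadow price 0 (complementary slackness).
The binding rows give the dual system: 3·y_finishing + 3·y_assembly = 34.5 and 1·y_finishing + 4·y_assembly = 29.5.
Solving: y_finishing = 5.5, y_assembly = 6.
Reduced cost of desks: c₃ − yᵀa₃ = 8 − (5.5·1 + 6·1) = 8 − 11.5 = -3.5.

-3.5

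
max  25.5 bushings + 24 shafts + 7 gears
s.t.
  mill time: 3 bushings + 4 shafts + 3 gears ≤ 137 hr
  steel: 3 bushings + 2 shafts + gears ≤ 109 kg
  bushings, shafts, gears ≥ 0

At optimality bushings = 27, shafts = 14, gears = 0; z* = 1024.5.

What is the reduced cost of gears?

-8.5

At the optimum: mill time uses 137 of 137 (binding); steel uses 109 of 109 (binding).
Dual feasibility on the basic columns requires 3·y_mill time + 3·y_steel = 25.5, 4·y_mill time + 2·y_steel = 24.
Solving: y_mill time = 3.5, y_steel = 5.
Reduced cost of gears: c₃ − yᵀa₃ = 7 − (3.5·3 + 5·1) = 7 − 15.5 = -8.5.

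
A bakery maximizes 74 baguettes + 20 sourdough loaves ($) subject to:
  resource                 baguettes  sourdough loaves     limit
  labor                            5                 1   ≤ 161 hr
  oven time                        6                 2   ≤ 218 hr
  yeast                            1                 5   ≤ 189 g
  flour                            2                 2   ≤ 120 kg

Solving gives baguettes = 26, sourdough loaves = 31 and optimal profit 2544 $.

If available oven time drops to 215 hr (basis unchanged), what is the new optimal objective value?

Binding: labor and oven time. Non-binding: yeast (8 unused), flour (6 unused).
Slack constraints have shadow price 0 (complementary slackness).
Dual feasibility on the basic columns requires 5·y_labor + 6·y_oven time = 74, 1·y_labor + 2·y_oven time = 20.
→ y_labor = 7 and y_oven time = 6.5.
Δz = y_oven time·Δb = 6.5 × (-3) = -19.5, so new z* = 2544 − 19.5 = 2524.5.

2524.5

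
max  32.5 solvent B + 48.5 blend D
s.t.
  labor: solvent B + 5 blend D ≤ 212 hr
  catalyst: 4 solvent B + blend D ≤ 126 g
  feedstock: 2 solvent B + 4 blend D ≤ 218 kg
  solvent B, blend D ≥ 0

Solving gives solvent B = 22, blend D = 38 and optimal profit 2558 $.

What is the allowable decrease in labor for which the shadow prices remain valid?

180.5

Binding constraints: labor, catalyst. The basis is B = [[1,5],[4,1]] with det -19.
Per unit decrease in labor, x* moves by d = (0.0526, -0.2105).
The basis stays optimal until blend D reaches 0; allowable decrease = 180.5 hr.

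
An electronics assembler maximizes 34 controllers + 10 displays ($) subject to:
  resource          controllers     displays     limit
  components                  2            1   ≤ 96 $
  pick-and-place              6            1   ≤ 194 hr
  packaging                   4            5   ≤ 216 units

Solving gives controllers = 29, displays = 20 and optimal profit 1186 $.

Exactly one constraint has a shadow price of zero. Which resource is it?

components

components: 78/96 (slack 18)
pick-and-place: 194/194 (binding)
packaging: 216/216 (binding)
By complementary slackness, a constraint with positive slack has shadow price 0 → components.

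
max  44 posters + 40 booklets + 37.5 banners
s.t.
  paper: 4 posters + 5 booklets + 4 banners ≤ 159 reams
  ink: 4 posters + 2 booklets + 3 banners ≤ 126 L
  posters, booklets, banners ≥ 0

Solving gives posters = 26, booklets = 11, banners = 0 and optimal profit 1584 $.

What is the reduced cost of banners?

Check each constraint at x*: paper 159/159 (tight); ink 126/126 (tight).
The binding rows give the dual system: 4·y_paper + 4·y_ink = 44 and 5·y_paper + 2·y_ink = 40.
Solving: y_paper = 6, y_ink = 5.
Reduced cost of banners: c₃ − yᵀa₃ = 37.5 − (6·4 + 5·3) = 37.5 − 39 = -1.5.

-1.5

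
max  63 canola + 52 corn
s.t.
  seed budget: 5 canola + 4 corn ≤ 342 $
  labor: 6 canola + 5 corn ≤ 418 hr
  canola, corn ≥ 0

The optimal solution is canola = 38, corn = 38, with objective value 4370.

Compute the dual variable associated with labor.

8

Check each constraint at x*: seed budget 342/342 (tight); labor 418/418 (tight).
The binding rows give the dual system: 5·y_seed budget + 6·y_labor = 63 and 4·y_seed budget + 5·y_labor = 52.
This yields shadow prices y_seed budget = 3, y_labor = 8.
Shadow price of labor = 8.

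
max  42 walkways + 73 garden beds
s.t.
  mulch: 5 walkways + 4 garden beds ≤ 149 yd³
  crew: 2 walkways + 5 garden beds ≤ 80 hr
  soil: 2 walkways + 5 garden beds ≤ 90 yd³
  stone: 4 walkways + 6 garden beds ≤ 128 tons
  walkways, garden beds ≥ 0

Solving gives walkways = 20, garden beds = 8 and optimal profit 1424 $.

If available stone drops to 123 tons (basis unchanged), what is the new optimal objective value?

1384

At the optimum: mulch uses 132 of 149 (slack = 17); crew uses 80 of 80 (binding); soil uses 80 of 90 (slack = 10); stone uses 128 of 128 (binding).
Slack constraints have shadow price 0 (complementary slackness).
From A_Bᵀ y = c: 2·y_crew + 4·y_stone = 42; 5·y_crew + 6·y_stone = 73.
→ y_crew = 5 and y_stone = 8.
Δz = y_stone·Δb = 8 × (-5) = -40, so new z* = 1424 − 40 = 1384.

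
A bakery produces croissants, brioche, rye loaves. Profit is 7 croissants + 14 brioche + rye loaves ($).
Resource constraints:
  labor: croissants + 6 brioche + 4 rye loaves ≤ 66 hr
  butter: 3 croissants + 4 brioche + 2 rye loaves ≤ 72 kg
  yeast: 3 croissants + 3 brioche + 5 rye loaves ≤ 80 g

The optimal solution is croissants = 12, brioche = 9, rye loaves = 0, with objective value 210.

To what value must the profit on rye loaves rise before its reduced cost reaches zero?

8

Binding: labor and butter. Non-binding: yeast (17 unused).
By complementary slackness, y = 0 for the non-binding constraint.
From A_Bᵀ y = c: 1·y_labor + 3·y_butter = 7; 6·y_labor + 4·y_butter = 14.
Solving: y_labor = 1, y_butter = 2.
rye loaves enters the basis when its profit ≥ yᵀa₃ = 1·4 + 2·2 = 8.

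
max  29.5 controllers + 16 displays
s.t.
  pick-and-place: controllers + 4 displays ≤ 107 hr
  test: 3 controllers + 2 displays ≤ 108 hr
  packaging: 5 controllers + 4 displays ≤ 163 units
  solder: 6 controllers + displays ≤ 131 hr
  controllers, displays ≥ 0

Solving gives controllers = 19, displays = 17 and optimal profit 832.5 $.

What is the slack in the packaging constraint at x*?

packaging used = 5·19 + 4·17 = 163; slack = 163 − 163 = 0.

0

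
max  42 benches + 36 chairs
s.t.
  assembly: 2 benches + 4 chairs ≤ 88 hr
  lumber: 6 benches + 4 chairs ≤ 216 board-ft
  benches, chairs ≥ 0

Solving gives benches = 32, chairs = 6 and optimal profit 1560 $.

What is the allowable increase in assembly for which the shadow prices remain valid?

Binding constraints: assembly, lumber. The basis is B = [[2,4],[6,4]] with det -16.
Per unit increase in assembly, x* moves by d = (-0.25, 0.375).
The basis stays optimal until benches reaches 0; allowable increase = 128 hr.

128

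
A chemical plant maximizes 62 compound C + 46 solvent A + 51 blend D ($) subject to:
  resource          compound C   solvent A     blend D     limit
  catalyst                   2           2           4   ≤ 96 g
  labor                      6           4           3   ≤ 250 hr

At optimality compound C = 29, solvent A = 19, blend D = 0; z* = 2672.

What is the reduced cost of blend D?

-1

Check each constraint at x*: catalyst 96/96 (tight); labor 250/250 (tight).
Dual feasibility on the basic columns requires 2·y_catalyst + 6·y_labor = 62, 2·y_catalyst + 4·y_labor = 46.
This yields shadow prices y_catalyst = 7, y_labor = 8.
Reduced cost of blend D: c₃ − yᵀa₃ = 51 − (7·4 + 8·3) = 51 − 52 = -1.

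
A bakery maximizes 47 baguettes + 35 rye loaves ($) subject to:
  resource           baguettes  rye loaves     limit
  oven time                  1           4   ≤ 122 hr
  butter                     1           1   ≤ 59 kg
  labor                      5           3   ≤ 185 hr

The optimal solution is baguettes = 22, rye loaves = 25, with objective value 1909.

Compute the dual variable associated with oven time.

Check each constraint at x*: oven time 122/122 (tight); butter 47/59 (slack 12); labor 185/185 (tight).
Slack constraints have shadow price 0 (complementary slackness).
Dual feasibility on the basic columns requires 1·y_oven time + 5·y_labor = 47, 4·y_oven time + 3·y_labor = 35.
→ y_oven time = 2 and y_labor = 9.
Shadow price of oven time = 2.

2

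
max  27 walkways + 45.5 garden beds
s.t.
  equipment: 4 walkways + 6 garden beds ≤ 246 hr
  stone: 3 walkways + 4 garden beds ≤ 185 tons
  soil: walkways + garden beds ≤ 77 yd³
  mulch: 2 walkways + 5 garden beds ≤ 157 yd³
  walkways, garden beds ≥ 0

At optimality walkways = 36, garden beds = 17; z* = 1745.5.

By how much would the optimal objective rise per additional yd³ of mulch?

2.5

Check each constraint at x*: equipment 246/246 (tight); stone 176/185 (slack 9); soil 53/77 (slack 24); mulch 157/157 (tight).
Slack constraints have shadow price 0 (complementary slackness).
From A_Bᵀ y = c: 4·y_equipment + 2·y_mulch = 27; 6·y_equipment + 5·y_mulch = 45.5.
Solving: y_equipment = 5.5, y_mulch = 2.5.
Shadow price of mulch = 2.5.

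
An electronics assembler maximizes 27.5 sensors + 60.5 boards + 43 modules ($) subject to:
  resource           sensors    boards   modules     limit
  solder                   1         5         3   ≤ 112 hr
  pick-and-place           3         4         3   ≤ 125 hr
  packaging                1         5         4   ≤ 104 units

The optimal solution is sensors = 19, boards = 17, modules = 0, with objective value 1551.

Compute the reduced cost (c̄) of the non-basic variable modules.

-4

At the optimum: solder uses 104 of 112 (slack = 8); pick-and-place uses 125 of 125 (binding); packaging uses 104 of 104 (binding).
Since solder is not tight, its dual is 0.
From A_Bᵀ y = c: 3·y_pick-and-place + 1·y_packaging = 27.5; 4·y_pick-and-place + 5·y_packaging = 60.5.
→ y_pick-and-place = 7 and y_packaging = 6.5.
Reduced cost of modules: c₃ − yᵀa₃ = 43 − (7·3 + 6.5·4) = 43 − 47 = -4.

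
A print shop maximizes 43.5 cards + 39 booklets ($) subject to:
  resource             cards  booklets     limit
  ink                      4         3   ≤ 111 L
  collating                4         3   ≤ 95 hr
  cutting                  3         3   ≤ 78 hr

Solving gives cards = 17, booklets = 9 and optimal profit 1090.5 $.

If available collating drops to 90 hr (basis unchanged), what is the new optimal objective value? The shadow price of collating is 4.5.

1068

Δb = -5, so new z* = 1090.5 + (4.5)·(-5) = 1090.5 − 22.5 = 1068.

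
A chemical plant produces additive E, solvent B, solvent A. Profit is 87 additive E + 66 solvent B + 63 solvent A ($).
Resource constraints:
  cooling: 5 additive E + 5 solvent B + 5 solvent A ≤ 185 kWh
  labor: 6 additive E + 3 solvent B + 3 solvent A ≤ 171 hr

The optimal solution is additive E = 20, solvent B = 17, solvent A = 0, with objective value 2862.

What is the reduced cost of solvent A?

-3

At the optimum: cooling uses 185 of 185 (binding); labor uses 171 of 171 (binding).
From A_Bᵀ y = c: 5·y_cooling + 6·y_labor = 87; 5·y_cooling + 3·y_labor = 66.
This yields shadow prices y_cooling = 9, y_labor = 7.
Reduced cost of solvent A: c₃ − yᵀa₃ = 63 − (9·5 + 7·3) = 63 − 66 = -3.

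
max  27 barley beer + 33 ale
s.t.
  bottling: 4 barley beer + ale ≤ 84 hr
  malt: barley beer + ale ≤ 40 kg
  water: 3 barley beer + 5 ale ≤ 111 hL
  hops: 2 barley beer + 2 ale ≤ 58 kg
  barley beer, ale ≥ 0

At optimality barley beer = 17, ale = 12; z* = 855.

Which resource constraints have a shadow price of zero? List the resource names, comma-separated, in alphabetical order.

bottling: 80/84 (slack 4)
malt: 29/40 (slack 11)
water: 111/111 (binding)
hops: 58/58 (binding)
By complementary slackness, a constraint with positive slack has shadow price 0 → bottling, malt.

bottling, malt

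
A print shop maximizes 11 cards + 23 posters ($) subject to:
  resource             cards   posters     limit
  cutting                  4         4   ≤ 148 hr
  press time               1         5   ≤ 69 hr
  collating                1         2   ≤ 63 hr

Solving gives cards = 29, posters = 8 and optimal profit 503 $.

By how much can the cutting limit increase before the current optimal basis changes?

96

Binding constraints: cutting, press time. The basis is B = [[4,4],[1,5]] with det 16.
Per unit increase in cutting, x* moves by d = (0.3125, -0.0625).
The basis stays optimal until collating becomes binding; allowable increase = 96 hr.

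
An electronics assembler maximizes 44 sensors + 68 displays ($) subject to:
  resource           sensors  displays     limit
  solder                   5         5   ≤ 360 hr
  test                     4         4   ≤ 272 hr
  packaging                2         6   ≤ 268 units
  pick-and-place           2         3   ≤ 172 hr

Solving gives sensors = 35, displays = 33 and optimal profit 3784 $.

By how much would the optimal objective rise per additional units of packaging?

Check each constraint at x*: solder 340/360 (slack 20); test 272/272 (tight); packaging 268/268 (tight); pick-and-place 169/172 (slack 3).
By complementary slackness, y = 0 for the non-binding constraints.
Dual feasibility on the basic columns requires 4·y_test + 2·y_packaging = 44, 4·y_test + 6·y_packaging = 68.
Solving: y_test = 8, y_packaging = 6.
Shadow price of packaging = 6.

6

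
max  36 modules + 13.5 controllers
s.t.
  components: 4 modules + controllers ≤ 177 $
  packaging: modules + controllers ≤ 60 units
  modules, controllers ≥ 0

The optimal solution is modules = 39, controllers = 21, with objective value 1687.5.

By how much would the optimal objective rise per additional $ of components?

7.5

Check each constraint at x*: components 177/177 (tight); packaging 60/60 (tight).
The binding rows give the dual system: 4·y_components + 1·y_packaging = 36 and 1·y_components + 1·y_packaging = 13.5.
Solving: y_components = 7.5, y_packaging = 6.
Shadow price of components = 7.5.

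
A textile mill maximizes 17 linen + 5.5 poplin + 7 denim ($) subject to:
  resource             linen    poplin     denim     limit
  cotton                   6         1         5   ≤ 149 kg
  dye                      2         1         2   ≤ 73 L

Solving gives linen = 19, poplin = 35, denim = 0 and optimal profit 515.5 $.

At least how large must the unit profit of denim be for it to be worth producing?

15.5

At the optimum: cotton uses 149 of 149 (binding); dye uses 73 of 73 (binding).
The binding rows give the dual system: 6·y_cotton + 2·y_dye = 17 and 1·y_cotton + 1·y_dye = 5.5.
This yields shadow prices y_cotton = 1.5, y_dye = 4.
denim enters the basis when its profit ≥ yᵀa₃ = 1.5·5 + 4·2 = 15.5.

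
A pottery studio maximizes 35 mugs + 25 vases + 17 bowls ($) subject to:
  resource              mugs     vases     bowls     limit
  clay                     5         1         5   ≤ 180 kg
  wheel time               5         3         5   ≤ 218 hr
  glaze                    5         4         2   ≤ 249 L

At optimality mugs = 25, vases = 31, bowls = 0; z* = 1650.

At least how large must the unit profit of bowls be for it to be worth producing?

Check each constraint at x*: clay 156/180 (slack 24); wheel time 218/218 (tight); glaze 249/249 (tight).
Slack constraints have shadow price 0 (complementary slackness).
Dual feasibility on the basic columns requires 5·y_wheel time + 5·y_glaze = 35, 3·y_wheel time + 4·y_glaze = 25.
Solving: y_wheel time = 3, y_glaze = 4.
bowls enters the basis when its profit ≥ yᵀa₃ = 3·5 + 4·2 = 23.

23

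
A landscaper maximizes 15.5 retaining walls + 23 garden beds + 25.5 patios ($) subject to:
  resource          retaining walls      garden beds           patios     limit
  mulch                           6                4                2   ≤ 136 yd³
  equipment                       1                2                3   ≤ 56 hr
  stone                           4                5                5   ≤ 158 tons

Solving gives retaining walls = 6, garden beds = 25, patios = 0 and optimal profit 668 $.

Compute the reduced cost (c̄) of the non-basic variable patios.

-5

At the optimum: mulch uses 136 of 136 (binding); equipment uses 56 of 56 (binding); stone uses 149 of 158 (slack = 9).
By complementary slackness, y = 0 for the non-binding constraint.
The binding rows give the dual system: 6·y_mulch + 1·y_equipment = 15.5 and 4·y_mulch + 2·y_equipment = 23.
Solving: y_mulch = 1, y_equipment = 9.5.
Reduced cost of patios: c₃ − yᵀa₃ = 25.5 − (1·2 + 9.5·3) = 25.5 − 30.5 = -5.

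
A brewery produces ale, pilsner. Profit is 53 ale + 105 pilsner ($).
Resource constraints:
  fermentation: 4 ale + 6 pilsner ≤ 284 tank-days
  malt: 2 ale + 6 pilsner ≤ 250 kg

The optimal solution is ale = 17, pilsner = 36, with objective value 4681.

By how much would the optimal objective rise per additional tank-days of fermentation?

At the optimum: fermentation uses 284 of 284 (binding); malt uses 250 of 250 (binding).
Dual feasibility on the basic columns requires 4·y_fermentation + 2·y_malt = 53, 6·y_fermentation + 6·y_malt = 105.
This yields shadow prices y_fermentation = 9, y_malt = 8.5.
Shadow price of fermentation = 9.

9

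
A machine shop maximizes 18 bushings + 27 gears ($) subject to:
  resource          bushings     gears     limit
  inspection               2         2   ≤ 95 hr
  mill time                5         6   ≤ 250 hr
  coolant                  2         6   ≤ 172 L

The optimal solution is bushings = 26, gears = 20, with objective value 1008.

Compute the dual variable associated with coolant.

1.5

Binding: mill time and coolant. Non-binding: inspection (3 unused).
Slack constraints have shadow price 0 (complementary slackness).
Dual feasibility on the basic columns requires 5·y_mill time + 2·y_coolant = 18, 6·y_mill time + 6·y_coolant = 27.
→ y_mill time = 3 and y_coolant = 1.5.
Shadow price of coolant = 1.5.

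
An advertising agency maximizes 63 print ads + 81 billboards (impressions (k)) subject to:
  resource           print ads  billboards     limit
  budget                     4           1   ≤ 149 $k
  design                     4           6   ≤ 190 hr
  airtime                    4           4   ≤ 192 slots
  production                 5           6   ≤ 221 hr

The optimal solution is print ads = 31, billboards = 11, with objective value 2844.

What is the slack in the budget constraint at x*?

budget used = 4·31 + 1·11 = 135; slack = 149 − 135 = 14.

14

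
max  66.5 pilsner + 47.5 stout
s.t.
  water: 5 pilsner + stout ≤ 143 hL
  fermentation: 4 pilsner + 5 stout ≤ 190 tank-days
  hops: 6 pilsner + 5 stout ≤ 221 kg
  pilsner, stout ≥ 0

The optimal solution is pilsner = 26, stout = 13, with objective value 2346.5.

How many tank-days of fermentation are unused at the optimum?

21

fermentation used = 4·26 + 5·13 = 169; slack = 190 − 169 = 21.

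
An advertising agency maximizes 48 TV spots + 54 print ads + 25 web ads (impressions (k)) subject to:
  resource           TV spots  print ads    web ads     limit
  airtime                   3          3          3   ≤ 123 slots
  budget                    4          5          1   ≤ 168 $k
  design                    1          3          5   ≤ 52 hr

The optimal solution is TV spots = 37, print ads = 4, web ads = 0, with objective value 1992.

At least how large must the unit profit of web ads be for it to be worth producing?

Check each constraint at x*: airtime 123/123 (tight); budget 168/168 (tight); design 49/52 (slack 3).
By complementary slackness, y = 0 for the non-binding constraint.
Dual feasibility on the basic columns requires 3·y_airtime + 4·y_budget = 48, 3·y_airtime + 5·y_budget = 54.
This yields shadow prices y_airtime = 8, y_budget = 6.
web ads enters the basis when its profit ≥ yᵀa₃ = 8·3 + 6·1 = 30.

30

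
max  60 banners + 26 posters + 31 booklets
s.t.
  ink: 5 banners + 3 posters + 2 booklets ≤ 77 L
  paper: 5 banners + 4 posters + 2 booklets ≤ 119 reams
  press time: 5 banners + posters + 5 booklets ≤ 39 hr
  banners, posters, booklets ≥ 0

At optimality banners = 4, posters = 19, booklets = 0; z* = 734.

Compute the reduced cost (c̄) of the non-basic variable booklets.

-8

Check each constraint at x*: ink 77/77 (tight); paper 96/119 (slack 23); press time 39/39 (tight).
By complementary slackness, y = 0 for the non-binding constraint.
Dual feasibility on the basic columns requires 5·y_ink + 5·y_press time = 60, 3·y_ink + 1·y_press time = 26.
This yields shadow prices y_ink = 7, y_press time = 5.
Reduced cost of booklets: c₃ − yᵀa₃ = 31 − (7·2 + 5·5) = 31 − 39 = -8.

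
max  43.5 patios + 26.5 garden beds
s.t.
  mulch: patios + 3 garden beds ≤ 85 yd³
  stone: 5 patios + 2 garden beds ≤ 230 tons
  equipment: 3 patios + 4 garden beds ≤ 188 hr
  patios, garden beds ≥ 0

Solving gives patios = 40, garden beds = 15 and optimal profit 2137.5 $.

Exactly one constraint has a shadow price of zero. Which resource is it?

mulch: 85/85 (binding)
stone: 230/230 (binding)
equipment: 180/188 (slack 8)
By complementary slackness, a constraint with positive slack has shadow price 0 → equipment.

equipment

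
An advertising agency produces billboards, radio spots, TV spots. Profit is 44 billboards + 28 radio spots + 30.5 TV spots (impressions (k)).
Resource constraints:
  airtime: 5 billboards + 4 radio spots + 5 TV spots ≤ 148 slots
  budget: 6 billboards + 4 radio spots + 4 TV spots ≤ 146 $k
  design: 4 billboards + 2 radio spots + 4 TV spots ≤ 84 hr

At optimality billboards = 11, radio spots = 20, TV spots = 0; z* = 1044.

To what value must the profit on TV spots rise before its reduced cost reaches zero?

Binding: budget and design. Non-binding: airtime (13 unused).
By complementary slackness, y = 0 for the non-binding constraint.
The binding rows give the dual system: 6·y_budget + 4·y_design = 44 and 4·y_budget + 2·y_design = 28.
Solving: y_budget = 6, y_design = 2.
TV spots enters the basis when its profit ≥ yᵀa₃ = 6·4 + 2·4 = 32.

32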